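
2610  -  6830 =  - 4220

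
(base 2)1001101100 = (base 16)26c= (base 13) 389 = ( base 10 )620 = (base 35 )hp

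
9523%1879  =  128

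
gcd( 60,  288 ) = 12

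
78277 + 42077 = 120354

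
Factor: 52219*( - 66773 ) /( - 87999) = 3486819287/87999 =3^( - 1)*7^1*79^1 *661^1*9539^1*29333^( - 1) 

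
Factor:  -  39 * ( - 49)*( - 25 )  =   - 3^1 * 5^2*7^2*13^1=- 47775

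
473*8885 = 4202605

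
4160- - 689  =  4849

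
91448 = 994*92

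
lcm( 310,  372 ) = 1860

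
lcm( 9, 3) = 9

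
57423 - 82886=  - 25463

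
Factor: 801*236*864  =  2^7*3^5*59^1*89^1 = 163327104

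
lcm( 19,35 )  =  665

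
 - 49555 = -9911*5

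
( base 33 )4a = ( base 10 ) 142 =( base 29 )4Q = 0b10001110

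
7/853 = 7/853 = 0.01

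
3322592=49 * 67808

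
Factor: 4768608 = 2^5*3^1*13^1*3821^1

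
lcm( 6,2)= 6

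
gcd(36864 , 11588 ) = 4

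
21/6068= 21/6068 = 0.00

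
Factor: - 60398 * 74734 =-2^2*11^1*13^1*23^1*43^1*79^1*101^1 = - 4513784132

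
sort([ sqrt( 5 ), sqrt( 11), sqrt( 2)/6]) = [ sqrt( 2)/6 , sqrt ( 5 ) , sqrt( 11)]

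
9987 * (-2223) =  - 22201101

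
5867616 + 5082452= 10950068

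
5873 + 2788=8661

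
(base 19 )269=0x34D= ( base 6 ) 3525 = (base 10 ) 845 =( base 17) 2fc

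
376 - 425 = - 49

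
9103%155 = 113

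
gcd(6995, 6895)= 5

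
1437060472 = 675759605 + 761300867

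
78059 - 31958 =46101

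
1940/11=1940/11 = 176.36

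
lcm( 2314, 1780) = 23140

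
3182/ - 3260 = - 1 + 39/1630 = -0.98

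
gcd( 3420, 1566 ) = 18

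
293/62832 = 293/62832 = 0.00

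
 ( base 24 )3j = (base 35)2L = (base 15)61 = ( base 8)133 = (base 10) 91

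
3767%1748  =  271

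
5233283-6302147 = - 1068864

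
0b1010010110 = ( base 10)662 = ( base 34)JG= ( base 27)OE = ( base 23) 15i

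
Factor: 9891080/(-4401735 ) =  - 1978216/880347 = -2^3*3^(-1)*13^( - 1)*107^1*2311^1*22573^ (  -  1 ) 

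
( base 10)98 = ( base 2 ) 1100010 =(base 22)4a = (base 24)42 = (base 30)38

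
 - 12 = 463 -475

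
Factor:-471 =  - 3^1*157^1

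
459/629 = 27/37 = 0.73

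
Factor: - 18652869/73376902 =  - 2^( - 1)*3^3*29^ ( - 1) *191^1*3617^1*1265119^ ( - 1)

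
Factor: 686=2^1 * 7^3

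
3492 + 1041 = 4533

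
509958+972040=1481998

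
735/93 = 245/31 = 7.90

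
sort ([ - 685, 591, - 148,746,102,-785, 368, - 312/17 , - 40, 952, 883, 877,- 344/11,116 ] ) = [ - 785,-685 , - 148,-40, - 344/11,- 312/17,102,116,368,591, 746 , 877, 883 , 952]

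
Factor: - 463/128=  - 2^ ( - 7)*463^1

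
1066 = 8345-7279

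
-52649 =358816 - 411465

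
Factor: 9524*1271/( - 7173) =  - 12105004/7173 = - 2^2 * 3^( - 2) *31^1 * 41^1*797^(  -  1)*2381^1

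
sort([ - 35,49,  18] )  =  [  -  35, 18 , 49] 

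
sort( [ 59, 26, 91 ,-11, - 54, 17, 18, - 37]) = [ - 54, - 37, - 11, 17, 18,26, 59, 91 ]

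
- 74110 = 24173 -98283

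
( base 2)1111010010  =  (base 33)tl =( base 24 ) 1gi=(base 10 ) 978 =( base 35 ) rx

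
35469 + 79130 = 114599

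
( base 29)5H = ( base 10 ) 162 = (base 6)430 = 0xa2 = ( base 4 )2202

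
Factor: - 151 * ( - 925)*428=2^2* 5^2* 37^1*107^1*151^1 = 59780900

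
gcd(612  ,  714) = 102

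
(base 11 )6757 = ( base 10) 8895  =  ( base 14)3355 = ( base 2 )10001010111111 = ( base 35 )795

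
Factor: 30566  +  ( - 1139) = 29427 = 3^1*17^1 * 577^1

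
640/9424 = 40/589= 0.07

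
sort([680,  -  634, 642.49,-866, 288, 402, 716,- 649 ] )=[ - 866 , - 649,  -  634 , 288, 402,642.49, 680,  716 ]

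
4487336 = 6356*706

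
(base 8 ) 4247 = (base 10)2215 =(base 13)1015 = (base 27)311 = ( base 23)447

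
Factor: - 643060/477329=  - 2^2*5^1*11^1* 37^1*79^1*477329^( - 1)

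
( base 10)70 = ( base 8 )106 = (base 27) 2G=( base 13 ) 55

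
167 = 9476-9309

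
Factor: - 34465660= - 2^2*5^1 * 733^1*2351^1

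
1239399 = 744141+495258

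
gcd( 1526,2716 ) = 14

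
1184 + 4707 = 5891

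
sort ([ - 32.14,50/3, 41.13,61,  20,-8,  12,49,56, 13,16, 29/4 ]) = [ - 32.14,-8, 29/4,12, 13, 16, 50/3, 20,41.13,49,  56,61] 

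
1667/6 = 1667/6 = 277.83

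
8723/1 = 8723 = 8723.00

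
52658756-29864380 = 22794376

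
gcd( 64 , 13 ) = 1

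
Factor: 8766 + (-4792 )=2^1 * 1987^1  =  3974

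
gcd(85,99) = 1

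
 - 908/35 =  - 26 + 2/35 = -25.94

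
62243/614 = 62243/614  =  101.37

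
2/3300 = 1/1650 = 0.00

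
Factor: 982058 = 2^1*7^2*11^1*911^1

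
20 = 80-60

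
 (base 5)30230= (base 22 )404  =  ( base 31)20i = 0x794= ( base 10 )1940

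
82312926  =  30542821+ 51770105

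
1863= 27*69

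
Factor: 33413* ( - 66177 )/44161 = -3^4*13^(-1)*19^1*79^(-1 )*33413^1 = -51422607/1027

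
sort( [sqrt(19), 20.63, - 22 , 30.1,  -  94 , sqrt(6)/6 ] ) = [-94, - 22, sqrt( 6 )/6,sqrt(19) , 20.63,  30.1 ]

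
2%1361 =2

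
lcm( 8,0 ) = 0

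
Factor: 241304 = 2^3*7^1*31^1*139^1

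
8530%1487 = 1095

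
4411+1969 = 6380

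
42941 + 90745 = 133686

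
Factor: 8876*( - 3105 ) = - 27559980 = -2^2*3^3*5^1*7^1*23^1*317^1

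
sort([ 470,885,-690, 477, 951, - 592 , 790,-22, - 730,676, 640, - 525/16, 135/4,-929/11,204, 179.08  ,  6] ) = [ -730, - 690, - 592, - 929/11,-525/16, - 22, 6, 135/4,179.08,204,470, 477, 640,676, 790, 885, 951]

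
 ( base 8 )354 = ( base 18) d2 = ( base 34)6W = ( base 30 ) 7Q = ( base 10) 236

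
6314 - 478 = 5836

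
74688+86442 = 161130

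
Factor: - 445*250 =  - 2^1 * 5^4*89^1  =  - 111250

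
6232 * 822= 5122704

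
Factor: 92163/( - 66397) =  -  3^1*31^1*67^(- 1) = -93/67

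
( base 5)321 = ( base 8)126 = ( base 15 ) 5B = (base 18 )4E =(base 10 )86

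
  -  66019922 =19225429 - 85245351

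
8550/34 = 4275/17 = 251.47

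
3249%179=27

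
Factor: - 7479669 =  - 3^1*23^1 * 108401^1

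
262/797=262/797= 0.33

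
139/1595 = 139/1595 = 0.09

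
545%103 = 30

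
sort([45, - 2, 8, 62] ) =[ - 2, 8, 45,62] 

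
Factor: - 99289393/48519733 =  - 7^1*14184199^1*48519733^( - 1)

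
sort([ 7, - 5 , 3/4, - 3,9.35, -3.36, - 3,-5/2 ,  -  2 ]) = [ - 5,  -  3.36, - 3, - 3, - 5/2, - 2,  3/4, 7, 9.35] 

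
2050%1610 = 440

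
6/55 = 6/55  =  0.11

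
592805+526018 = 1118823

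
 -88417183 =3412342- 91829525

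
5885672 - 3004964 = 2880708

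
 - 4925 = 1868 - 6793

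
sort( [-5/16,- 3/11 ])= [-5/16 ,-3/11 ]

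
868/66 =434/33 = 13.15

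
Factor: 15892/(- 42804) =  - 3^(  -  2 )*41^( - 1)*137^1 = - 137/369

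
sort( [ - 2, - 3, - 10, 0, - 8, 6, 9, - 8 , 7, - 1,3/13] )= [ - 10, - 8, - 8, - 3,  -  2, - 1,0, 3/13, 6, 7  ,  9]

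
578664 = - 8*(- 72333)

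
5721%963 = 906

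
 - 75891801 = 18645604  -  94537405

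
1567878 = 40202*39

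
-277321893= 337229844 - 614551737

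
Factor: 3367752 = 2^3*3^1*23^1 * 6101^1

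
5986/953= 5986/953= 6.28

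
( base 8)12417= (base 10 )5391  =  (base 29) 6BQ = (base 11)4061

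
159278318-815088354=-655810036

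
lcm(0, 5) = 0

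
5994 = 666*9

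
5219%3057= 2162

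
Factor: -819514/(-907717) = 2^1*101^1*4057^1*907717^(-1)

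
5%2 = 1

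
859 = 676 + 183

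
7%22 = 7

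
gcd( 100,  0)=100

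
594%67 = 58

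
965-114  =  851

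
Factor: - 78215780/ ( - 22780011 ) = 2^2*3^(-1 )*5^1*19^1*37^1*151^( - 1)*5563^1* 50287^( - 1 )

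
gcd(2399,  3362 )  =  1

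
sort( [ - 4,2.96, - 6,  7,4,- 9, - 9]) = [ - 9, - 9, - 6, - 4, 2.96, 4,  7 ]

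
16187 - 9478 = 6709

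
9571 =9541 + 30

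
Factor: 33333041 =7^1*37^1* 41^1* 43^1* 73^1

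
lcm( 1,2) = 2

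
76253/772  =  76253/772 = 98.77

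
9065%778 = 507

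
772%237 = 61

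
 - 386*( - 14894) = 5749084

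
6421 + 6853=13274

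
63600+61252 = 124852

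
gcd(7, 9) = 1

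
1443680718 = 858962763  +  584717955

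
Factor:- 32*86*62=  - 170624 = -2^7*31^1 *43^1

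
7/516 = 7/516 = 0.01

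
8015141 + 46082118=54097259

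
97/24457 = 97/24457 = 0.00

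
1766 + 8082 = 9848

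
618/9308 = 309/4654= 0.07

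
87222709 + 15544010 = 102766719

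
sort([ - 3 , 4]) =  [ -3,4 ]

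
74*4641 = 343434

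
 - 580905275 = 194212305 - 775117580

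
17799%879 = 219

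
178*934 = 166252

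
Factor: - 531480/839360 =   -  2^ (-3 )* 3^1*61^ ( - 1)*103^1= - 309/488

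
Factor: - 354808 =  - 2^3*44351^1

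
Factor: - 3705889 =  - 11^1*336899^1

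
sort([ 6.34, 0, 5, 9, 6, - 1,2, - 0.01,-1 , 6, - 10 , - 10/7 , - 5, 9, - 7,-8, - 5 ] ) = [-10, - 8,- 7,-5, - 5,  -  10/7 ,-1, - 1, - 0.01, 0,  2,5,6,  6, 6.34, 9, 9 ] 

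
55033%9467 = 7698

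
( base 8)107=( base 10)71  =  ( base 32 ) 27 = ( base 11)65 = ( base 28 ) 2f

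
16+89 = 105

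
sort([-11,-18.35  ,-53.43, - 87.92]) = [ -87.92,-53.43, - 18.35,-11 ]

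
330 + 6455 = 6785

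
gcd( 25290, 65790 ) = 90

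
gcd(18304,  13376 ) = 704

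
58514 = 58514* 1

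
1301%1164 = 137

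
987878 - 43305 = 944573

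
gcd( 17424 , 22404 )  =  12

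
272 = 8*34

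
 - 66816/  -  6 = 11136 + 0/1   =  11136.00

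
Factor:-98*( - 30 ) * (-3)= - 8820=- 2^2*3^2*5^1* 7^2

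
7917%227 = 199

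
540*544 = 293760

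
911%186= 167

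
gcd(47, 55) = 1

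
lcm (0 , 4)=0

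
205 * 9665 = 1981325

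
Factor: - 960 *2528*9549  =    -  23174277120 = - 2^11 * 3^3*5^1*79^1* 1061^1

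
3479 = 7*497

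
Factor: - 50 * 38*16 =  - 2^6*5^2*19^1 = - 30400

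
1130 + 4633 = 5763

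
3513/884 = 3+861/884=3.97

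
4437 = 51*87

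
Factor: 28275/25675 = 3^1*29^1*79^( - 1) = 87/79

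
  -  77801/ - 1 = 77801/1 = 77801.00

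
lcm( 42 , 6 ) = 42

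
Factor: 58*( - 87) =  - 5046 = - 2^1*3^1 * 29^2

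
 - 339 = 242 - 581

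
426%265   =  161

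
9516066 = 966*9851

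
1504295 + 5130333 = 6634628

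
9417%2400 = 2217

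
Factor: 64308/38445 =92/55 = 2^2 *5^ ( - 1)*11^( -1 )*23^1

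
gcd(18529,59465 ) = 7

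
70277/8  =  70277/8  =  8784.62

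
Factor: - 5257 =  - 7^1*751^1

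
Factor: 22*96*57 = 120384 =2^6*3^2 *11^1*19^1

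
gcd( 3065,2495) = 5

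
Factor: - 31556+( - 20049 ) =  - 51605 = - 5^1*10321^1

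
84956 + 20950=105906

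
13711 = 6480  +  7231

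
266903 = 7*38129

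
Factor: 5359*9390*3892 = 2^3*3^1*5^1*7^1*23^1*139^1*233^1 * 313^1 = 195849370920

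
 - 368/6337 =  - 368/6337  =  -0.06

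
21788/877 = 21788/877 = 24.84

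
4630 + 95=4725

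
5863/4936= 1 + 927/4936 = 1.19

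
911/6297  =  911/6297 =0.14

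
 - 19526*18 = - 351468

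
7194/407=17 + 25/37=17.68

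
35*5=175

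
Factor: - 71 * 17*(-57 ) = 3^1*  17^1*19^1*71^1 = 68799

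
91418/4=45709/2= 22854.50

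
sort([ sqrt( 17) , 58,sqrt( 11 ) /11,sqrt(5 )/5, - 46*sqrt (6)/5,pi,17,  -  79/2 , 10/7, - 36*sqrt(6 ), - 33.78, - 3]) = [ -36*sqrt(6), - 79/2, - 33.78, - 46 *sqrt( 6)/5, - 3 , sqrt( 11) /11,sqrt(5 ) /5,  10/7,  pi, sqrt(17 ), 17,58] 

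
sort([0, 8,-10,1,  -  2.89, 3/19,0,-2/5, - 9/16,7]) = [-10, - 2.89, - 9/16,-2/5,0, 0, 3/19,1,  7, 8]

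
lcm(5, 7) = 35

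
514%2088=514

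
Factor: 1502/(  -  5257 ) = - 2^1 *7^( - 1 ) = -2/7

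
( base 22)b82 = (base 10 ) 5502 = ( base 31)5MF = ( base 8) 12576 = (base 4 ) 1111332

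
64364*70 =4505480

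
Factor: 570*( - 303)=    - 2^1*3^2 * 5^1 * 19^1 *101^1 =- 172710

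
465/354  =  1  +  37/118 = 1.31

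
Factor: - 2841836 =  - 2^2*710459^1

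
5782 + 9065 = 14847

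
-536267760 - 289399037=-825666797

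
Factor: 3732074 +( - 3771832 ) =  - 39758 =- 2^1  *103^1*193^1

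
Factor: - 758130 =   -  2^1*3^1*5^1*37^1*683^1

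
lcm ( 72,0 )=0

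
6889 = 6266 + 623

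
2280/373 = 6 +42/373 = 6.11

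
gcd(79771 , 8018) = 1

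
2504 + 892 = 3396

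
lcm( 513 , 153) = 8721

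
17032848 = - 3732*( - 4564) 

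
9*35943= 323487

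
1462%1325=137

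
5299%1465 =904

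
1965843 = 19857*99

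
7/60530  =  7/60530 = 0.00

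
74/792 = 37/396=0.09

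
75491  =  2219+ 73272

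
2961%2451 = 510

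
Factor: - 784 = -2^4*7^2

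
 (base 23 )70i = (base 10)3721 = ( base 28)4KP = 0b111010001001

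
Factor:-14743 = -23^1*641^1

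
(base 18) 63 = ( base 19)5G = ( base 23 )4j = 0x6F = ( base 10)111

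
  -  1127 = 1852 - 2979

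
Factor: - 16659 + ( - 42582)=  - 59241 = - 3^1* 7^2*13^1*31^1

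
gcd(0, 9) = 9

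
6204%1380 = 684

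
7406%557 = 165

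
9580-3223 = 6357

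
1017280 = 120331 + 896949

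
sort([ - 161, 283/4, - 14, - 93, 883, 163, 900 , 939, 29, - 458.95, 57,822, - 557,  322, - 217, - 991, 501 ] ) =[ - 991, - 557, - 458.95, - 217, - 161, - 93,-14 , 29, 57, 283/4 , 163 , 322, 501,  822,883, 900,939 ] 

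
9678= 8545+1133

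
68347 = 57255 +11092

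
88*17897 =1574936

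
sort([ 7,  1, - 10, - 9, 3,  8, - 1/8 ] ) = [ - 10, - 9, - 1/8,1,3 , 7,8 ]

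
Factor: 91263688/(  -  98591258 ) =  - 45631844/49295629 = - 2^2*19^2 *31601^1 *49295629^( -1)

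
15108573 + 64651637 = 79760210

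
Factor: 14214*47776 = 2^6*3^1*23^1*103^1*1493^1 = 679088064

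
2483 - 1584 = 899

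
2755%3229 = 2755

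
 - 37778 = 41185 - 78963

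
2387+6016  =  8403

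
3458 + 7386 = 10844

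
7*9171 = 64197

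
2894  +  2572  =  5466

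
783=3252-2469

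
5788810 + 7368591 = 13157401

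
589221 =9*65469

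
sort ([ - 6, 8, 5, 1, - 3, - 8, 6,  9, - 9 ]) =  [ -9 ,  -  8,-6,-3 , 1,  5,6,  8,  9 ] 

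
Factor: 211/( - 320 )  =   - 2^(  -  6 )*5^(-1)*211^1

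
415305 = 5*83061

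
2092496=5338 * 392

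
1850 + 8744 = 10594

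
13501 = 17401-3900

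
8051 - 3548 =4503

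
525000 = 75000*7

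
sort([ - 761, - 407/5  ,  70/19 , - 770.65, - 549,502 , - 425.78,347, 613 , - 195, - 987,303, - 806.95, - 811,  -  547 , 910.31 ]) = [ - 987 , - 811,-806.95, - 770.65, - 761, -549,  -  547 ,-425.78, - 195 , - 407/5, 70/19,303,  347 , 502, 613, 910.31 ] 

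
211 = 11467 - 11256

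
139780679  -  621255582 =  - 481474903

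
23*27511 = 632753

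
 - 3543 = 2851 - 6394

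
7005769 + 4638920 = 11644689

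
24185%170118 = 24185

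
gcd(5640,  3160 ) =40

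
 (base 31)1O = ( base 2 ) 110111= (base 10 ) 55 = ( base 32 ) 1n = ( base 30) 1p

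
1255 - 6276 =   -  5021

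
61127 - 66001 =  - 4874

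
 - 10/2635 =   -  2/527 = -  0.00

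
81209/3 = 27069+2/3 = 27069.67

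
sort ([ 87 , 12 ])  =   [12, 87]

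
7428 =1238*6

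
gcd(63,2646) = 63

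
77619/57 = 25873/19 = 1361.74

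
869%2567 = 869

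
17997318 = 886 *20313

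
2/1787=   2/1787 = 0.00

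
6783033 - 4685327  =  2097706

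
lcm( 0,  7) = 0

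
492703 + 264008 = 756711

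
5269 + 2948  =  8217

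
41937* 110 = 4613070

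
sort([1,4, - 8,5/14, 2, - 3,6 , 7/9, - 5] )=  [ - 8,  -  5, - 3,5/14, 7/9 , 1 , 2,4, 6 ] 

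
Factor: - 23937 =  - 3^1*79^1*101^1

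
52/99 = 52/99 = 0.53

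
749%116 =53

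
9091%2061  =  847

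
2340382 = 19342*121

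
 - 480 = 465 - 945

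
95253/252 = 31751/84 =377.99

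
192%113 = 79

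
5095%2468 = 159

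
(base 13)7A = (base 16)65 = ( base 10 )101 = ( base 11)92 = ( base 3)10202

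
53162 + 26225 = 79387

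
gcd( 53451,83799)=9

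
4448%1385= 293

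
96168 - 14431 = 81737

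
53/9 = 5 + 8/9 =5.89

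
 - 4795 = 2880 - 7675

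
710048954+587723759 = 1297772713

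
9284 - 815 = 8469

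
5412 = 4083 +1329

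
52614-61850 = -9236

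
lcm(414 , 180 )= 4140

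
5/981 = 5/981=0.01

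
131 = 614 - 483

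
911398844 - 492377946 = 419020898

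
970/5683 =970/5683 = 0.17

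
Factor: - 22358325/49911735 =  - 5^1*11^1*41^1*661^1*1123^( - 1)*2963^ ( - 1 ) = -1490555/3327449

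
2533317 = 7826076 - 5292759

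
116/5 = 116/5= 23.20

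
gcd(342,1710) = 342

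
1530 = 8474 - 6944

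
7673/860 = 7673/860 = 8.92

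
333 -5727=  - 5394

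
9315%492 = 459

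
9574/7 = 9574/7 = 1367.71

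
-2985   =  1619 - 4604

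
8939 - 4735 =4204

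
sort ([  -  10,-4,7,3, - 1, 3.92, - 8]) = [ - 10, - 8, - 4, - 1,3, 3.92,7 ]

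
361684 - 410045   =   - 48361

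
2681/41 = 65+16/41 = 65.39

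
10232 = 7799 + 2433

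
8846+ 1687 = 10533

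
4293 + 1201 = 5494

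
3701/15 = 3701/15 = 246.73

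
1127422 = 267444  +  859978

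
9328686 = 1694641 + 7634045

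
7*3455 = 24185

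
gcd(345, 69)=69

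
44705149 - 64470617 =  - 19765468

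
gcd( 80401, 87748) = 1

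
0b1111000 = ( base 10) 120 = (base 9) 143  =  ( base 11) aa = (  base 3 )11110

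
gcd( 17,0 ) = 17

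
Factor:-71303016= - 2^3*3^1 * 2970959^1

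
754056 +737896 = 1491952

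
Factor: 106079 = 37^1*47^1*61^1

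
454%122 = 88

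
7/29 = 7/29 = 0.24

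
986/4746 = 493/2373 = 0.21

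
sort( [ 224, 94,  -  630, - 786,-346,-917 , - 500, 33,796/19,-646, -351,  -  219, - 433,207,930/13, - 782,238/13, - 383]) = [  -  917, - 786 , -782,  -  646, - 630, - 500,  -  433,  -  383, - 351 ,-346 , - 219,238/13,33,796/19,930/13,94,207,224] 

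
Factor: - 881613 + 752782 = -128831^1=- 128831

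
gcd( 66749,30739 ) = 1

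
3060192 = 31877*96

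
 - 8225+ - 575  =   - 8800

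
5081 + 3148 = 8229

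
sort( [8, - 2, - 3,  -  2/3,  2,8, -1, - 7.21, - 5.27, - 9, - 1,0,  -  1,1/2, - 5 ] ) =[ - 9, - 7.21, - 5.27,-5, - 3 , - 2, - 1, - 1, - 1 ,-2/3,  0,1/2,2,8,8 ] 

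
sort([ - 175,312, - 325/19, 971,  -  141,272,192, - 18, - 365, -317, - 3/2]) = [- 365,- 317, -175, - 141,-18, - 325/19 , - 3/2,192,  272,  312 , 971]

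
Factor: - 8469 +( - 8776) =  - 5^1*3449^1 = -17245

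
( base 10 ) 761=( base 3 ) 1001012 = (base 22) 1CD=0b1011111001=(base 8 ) 1371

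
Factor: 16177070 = 2^1*5^1* 7^1*13^1*29^1* 613^1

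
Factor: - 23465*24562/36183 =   -  2^1*3^( - 1)*5^1*7^( - 1)*13^1*19^2*1723^ ( - 1)*12281^1=- 576347330/36183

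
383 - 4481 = -4098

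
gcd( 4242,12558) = 42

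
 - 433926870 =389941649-823868519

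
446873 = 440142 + 6731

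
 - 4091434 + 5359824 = 1268390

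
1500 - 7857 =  - 6357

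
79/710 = 79/710 = 0.11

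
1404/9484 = 351/2371 = 0.15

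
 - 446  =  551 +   -  997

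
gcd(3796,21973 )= 73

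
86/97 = 86/97 = 0.89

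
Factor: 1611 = 3^2*179^1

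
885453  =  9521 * 93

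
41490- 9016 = 32474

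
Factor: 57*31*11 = 3^1* 11^1*19^1 * 31^1 = 19437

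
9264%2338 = 2250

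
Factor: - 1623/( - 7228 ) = 2^ ( - 2)*3^1*13^( - 1)* 139^(-1 )*541^1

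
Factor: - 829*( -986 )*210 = 2^2 * 3^1 * 5^1*7^1*17^1*29^1 * 829^1=   171652740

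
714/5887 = 102/841  =  0.12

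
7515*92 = 691380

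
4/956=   1/239 = 0.00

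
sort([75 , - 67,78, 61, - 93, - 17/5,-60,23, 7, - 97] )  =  [ - 97, - 93, - 67, - 60,-17/5,7 , 23,  61, 75 , 78 ] 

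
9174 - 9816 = -642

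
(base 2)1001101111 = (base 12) 43B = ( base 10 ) 623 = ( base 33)IT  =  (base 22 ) 167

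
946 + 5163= 6109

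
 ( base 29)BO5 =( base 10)9952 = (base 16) 26e0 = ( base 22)KC8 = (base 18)1CCG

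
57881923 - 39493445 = 18388478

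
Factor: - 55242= - 2^1*3^4*11^1*31^1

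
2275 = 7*325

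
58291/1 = 58291 = 58291.00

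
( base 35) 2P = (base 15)65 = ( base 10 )95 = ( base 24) 3n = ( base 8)137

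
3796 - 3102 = 694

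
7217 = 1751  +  5466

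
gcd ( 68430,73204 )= 2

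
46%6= 4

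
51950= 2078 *25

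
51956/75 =51956/75=692.75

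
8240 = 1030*8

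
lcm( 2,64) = 64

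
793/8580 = 61/660 = 0.09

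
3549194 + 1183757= 4732951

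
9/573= 3/191 = 0.02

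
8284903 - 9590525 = - 1305622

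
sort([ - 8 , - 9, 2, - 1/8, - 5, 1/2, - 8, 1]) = [ - 9, - 8, - 8, - 5, - 1/8,1/2, 1, 2 ] 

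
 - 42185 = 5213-47398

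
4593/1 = 4593 = 4593.00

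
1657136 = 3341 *496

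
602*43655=26280310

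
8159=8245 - 86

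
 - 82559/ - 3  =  27519 + 2/3 = 27519.67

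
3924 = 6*654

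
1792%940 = 852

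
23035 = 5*4607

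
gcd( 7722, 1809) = 27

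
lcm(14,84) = 84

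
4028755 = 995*4049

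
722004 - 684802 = 37202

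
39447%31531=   7916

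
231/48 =77/16 = 4.81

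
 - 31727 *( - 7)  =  222089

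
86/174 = 43/87 = 0.49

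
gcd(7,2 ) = 1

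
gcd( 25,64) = 1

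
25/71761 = 25/71761  =  0.00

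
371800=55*6760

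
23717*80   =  1897360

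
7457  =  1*7457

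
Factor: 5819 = 11^1*23^2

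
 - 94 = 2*(  -  47)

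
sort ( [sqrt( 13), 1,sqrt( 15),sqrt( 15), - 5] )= [ - 5, 1, sqrt( 13 ),sqrt( 15) , sqrt (15) ] 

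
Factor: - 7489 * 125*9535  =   - 8925951875 = - 5^4*1907^1*7489^1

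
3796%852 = 388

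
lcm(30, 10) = 30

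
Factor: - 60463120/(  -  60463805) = 12092624/12092761 =2^4* 43^( - 1)*281227^( - 1)*755789^1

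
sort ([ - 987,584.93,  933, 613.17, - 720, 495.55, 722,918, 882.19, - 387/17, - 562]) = [ - 987 , - 720 , - 562,-387/17, 495.55,584.93, 613.17,722, 882.19, 918 , 933 ]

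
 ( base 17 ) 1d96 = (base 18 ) 1949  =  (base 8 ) 21175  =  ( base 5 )240304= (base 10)8829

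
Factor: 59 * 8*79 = 2^3*59^1*79^1 = 37288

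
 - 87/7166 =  - 87/7166 = - 0.01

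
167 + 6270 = 6437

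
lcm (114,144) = 2736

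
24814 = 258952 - 234138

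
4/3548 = 1/887 = 0.00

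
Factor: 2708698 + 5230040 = 7938738=2^1*3^2*441041^1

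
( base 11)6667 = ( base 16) 2251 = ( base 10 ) 8785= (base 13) 3cca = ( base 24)f61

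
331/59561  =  331/59561 = 0.01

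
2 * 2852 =5704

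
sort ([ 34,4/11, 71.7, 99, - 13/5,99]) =[- 13/5, 4/11,34, 71.7 , 99, 99]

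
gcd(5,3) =1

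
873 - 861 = 12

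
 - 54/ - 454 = 27/227 = 0.12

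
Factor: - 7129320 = -2^3*3^1*5^1*11^2*491^1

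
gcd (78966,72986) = 2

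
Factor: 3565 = 5^1*23^1*31^1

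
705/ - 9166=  - 705/9166 = - 0.08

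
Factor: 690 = 2^1*3^1*5^1*23^1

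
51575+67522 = 119097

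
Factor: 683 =683^1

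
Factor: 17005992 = 2^3*3^1*708583^1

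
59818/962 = 62 + 87/481 = 62.18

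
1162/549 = 2 + 64/549 = 2.12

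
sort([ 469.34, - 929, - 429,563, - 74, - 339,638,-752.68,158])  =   [-929, - 752.68 ,  -  429, - 339,-74,158, 469.34,563, 638]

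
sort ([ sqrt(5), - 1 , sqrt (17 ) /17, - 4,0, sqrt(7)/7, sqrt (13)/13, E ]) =[ - 4,-1, 0,sqrt( 17)/17, sqrt( 13) /13, sqrt( 7 ) /7 , sqrt(5), E]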